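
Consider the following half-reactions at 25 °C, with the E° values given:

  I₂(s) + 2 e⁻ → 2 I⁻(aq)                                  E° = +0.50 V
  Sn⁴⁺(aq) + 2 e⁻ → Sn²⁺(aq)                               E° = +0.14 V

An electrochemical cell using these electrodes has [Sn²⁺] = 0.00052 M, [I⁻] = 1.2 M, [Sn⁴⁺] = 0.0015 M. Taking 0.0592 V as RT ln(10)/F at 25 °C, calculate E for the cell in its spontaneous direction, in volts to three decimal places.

I₂/I⁻ is the cathode (higher E°), Sn⁴⁺/Sn²⁺ the anode: E°cell = +0.50 − (+0.14) = +0.36 V, n = 2.
Overall: I₂(s) + Sn²⁺(aq) → 2 I⁻(aq) + Sn⁴⁺(aq)
Q = [I⁻]^2·[Sn⁴⁺] / ([Sn²⁺]); log Q = 0.618.
E = E° − (0.0592/n) log Q = +0.36 − (0.0592/2)(0.618) = +0.342 V.

+0.342 V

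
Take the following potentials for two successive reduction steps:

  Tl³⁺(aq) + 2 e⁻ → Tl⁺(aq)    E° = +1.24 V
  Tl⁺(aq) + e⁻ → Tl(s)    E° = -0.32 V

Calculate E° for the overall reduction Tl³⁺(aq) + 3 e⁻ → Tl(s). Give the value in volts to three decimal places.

Standard free energies of sequential steps add: ΔG°₃ = ΔG°₁ + ΔG°₂, so n₃E°₃ = n₁E°₁ + n₂E°₂.
E°₃ = (2×+1.24 + 1×-0.32) / 3 = (+2.160) / 3 = +0.720 V.

+0.720 V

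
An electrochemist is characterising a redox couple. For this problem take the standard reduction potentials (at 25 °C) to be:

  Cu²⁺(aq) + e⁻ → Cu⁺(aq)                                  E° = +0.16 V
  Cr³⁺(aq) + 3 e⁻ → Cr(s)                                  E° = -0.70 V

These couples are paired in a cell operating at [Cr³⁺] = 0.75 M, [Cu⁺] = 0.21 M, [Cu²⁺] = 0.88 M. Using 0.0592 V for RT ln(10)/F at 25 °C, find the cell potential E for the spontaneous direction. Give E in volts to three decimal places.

Cu²⁺/Cu⁺ is the cathode (higher E°), Cr³⁺/Cr the anode: E°cell = +0.16 − (-0.70) = +0.86 V, n = 3.
Overall: 3 Cu²⁺(aq) + Cr(s) → 3 Cu⁺(aq) + Cr³⁺(aq)
Q = [Cu⁺]^3·[Cr³⁺] / ([Cu²⁺]^3); log Q = -1.992.
E = E° − (0.0592/n) log Q = +0.86 − (0.0592/3)(-1.992) = +0.899 V.

+0.899 V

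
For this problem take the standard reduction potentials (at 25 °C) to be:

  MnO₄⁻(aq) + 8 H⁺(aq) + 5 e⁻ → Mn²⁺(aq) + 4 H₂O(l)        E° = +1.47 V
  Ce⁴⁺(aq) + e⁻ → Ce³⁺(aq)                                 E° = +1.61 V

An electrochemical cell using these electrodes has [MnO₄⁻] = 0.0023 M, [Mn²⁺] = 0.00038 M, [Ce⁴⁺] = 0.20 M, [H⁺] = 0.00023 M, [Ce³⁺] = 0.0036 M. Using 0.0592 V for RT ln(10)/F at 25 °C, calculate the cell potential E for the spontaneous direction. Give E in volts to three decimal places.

+0.579 V

Ce⁴⁺/Ce³⁺ is the cathode (higher E°), MnO₄⁻/Mn²⁺ the anode: E°cell = +1.61 − (+1.47) = +0.14 V, n = 5.
Overall: 5 Ce⁴⁺(aq) + Mn²⁺(aq) + 4 H₂O(l) → 5 Ce³⁺(aq) + MnO₄⁻(aq) + 8 H⁺(aq)
Q = [Ce³⁺]^5·[MnO₄⁻]·[H⁺]^8 / ([Ce⁴⁺]^5·[Mn²⁺]); log Q = -37.048.
E = E° − (0.0592/n) log Q = +0.14 − (0.0592/5)(-37.048) = +0.579 V.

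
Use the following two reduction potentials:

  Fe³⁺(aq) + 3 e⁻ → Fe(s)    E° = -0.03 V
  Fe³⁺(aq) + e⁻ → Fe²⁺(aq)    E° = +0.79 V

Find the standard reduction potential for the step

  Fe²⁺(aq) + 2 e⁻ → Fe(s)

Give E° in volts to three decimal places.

Sequential free energies add, so n₃E°₃ = n₁E°₁ + n₂E°₂.
With n₃ = 3, and the known step contributing 1×(+0.79) V, the unknown satisfies 2·E° = 3×(-0.03) − 1×(+0.79) = -0.880.
E° = -0.880 / 2 = -0.440 V.

-0.440 V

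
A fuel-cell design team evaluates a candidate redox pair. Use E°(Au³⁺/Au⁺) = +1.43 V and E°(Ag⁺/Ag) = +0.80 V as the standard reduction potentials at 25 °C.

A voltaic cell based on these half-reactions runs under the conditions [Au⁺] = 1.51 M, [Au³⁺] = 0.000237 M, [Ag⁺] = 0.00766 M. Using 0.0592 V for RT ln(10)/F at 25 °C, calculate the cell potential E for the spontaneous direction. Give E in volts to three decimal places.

+0.643 V

Au³⁺/Au⁺ is the cathode (higher E°), Ag⁺/Ag the anode: E°cell = +1.43 − (+0.80) = +0.63 V, n = 2.
Overall: Au³⁺(aq) + 2 Ag(s) → Au⁺(aq) + 2 Ag⁺(aq)
Q = [Au⁺]·[Ag⁺]^2 / ([Au³⁺]); log Q = -0.427.
E = E° − (0.0592/n) log Q = +0.63 − (0.0592/2)(-0.427) = +0.643 V.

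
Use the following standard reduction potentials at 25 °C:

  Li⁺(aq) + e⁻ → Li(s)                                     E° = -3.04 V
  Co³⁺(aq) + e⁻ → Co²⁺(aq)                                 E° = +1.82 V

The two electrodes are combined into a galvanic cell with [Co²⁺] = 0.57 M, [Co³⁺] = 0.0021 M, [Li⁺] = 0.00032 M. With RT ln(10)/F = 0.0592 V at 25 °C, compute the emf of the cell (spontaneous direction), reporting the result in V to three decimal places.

Co³⁺/Co²⁺ is the cathode (higher E°), Li⁺/Li the anode: E°cell = +1.82 − (-3.04) = +4.86 V, n = 1.
Overall: Co³⁺(aq) + Li(s) → Co²⁺(aq) + Li⁺(aq)
Q = [Co²⁺]·[Li⁺] / ([Co³⁺]); log Q = -1.061.
E = E° − (0.0592/n) log Q = +4.86 − (0.0592/1)(-1.061) = +4.923 V.

+4.923 V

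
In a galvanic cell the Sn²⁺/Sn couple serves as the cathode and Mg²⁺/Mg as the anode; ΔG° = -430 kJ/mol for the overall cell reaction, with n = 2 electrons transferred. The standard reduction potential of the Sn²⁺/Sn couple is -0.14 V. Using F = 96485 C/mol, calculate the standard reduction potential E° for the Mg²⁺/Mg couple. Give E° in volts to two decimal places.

E°cell = −ΔG°/(nF) = −(-430×10³)/((2)(96485)) = +2.228 V.
Since Sn²⁺/Sn is the cathode and Mg²⁺/Mg the anode, E°cell = E°(Sn²⁺/Sn) − E°(Mg²⁺/Mg).
So E°(Mg²⁺/Mg) = E°(Sn²⁺/Sn) − E°cell = (-0.14) − (+2.228) = -2.37 V.

-2.37 V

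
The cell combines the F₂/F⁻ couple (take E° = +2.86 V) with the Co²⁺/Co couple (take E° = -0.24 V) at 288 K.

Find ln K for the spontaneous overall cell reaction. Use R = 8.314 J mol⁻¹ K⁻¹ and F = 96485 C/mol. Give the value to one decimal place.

249.8

Cathode: F₂/F⁻; anode: Co²⁺/Co. E°cell = (+2.86) − (-0.24) = +3.10 V, with n = 2.
ΔG° = −nFE° = −RT ln K, so ln K = nFE°/(RT) = (2)(96485)(+3.10) / ((8.314)(288)) = 249.833.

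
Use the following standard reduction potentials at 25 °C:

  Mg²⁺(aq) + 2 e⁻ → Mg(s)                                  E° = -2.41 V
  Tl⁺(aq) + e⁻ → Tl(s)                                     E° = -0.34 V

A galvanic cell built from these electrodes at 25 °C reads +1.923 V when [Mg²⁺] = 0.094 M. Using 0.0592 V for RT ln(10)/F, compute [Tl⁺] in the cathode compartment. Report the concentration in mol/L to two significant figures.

Tl⁺/Tl is the cathode, Mg²⁺/Mg the anode: E°cell = +2.07 V, n = 2.
Overall reaction: 2 Tl⁺(aq) + Mg(s) → 2 Tl(s) + Mg²⁺(aq); Q = [Mg²⁺]^1/[Tl⁺]^2.
From E = E° − (0.0592/n) log Q: log Q = (E° − E)·n/0.0592 = (+2.07 − (+1.923))·2/0.0592 = 4.9662.
So 2·log[Tl⁺] = 1·log(0.094) − log Q = -1.0269 − (4.9662) = -5.9931; log[Tl⁺] = -5.9931 / 2 = -2.9966; [Tl⁺] = 10^(-2.9966) ≈ 0.0010 M.

0.0010 M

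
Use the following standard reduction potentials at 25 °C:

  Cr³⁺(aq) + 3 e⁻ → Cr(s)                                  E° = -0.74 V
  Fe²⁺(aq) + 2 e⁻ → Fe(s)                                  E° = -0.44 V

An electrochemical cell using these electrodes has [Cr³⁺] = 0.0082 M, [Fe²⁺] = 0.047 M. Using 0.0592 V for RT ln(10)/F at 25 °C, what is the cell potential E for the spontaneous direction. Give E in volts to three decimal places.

Fe²⁺/Fe is the cathode (higher E°), Cr³⁺/Cr the anode: E°cell = -0.44 − (-0.74) = +0.30 V, n = 6.
Overall: 3 Fe²⁺(aq) + 2 Cr(s) → 3 Fe(s) + 2 Cr³⁺(aq)
Q = [Cr³⁺]^2 / ([Fe²⁺]^3); log Q = -0.189.
E = E° − (0.0592/n) log Q = +0.30 − (0.0592/6)(-0.189) = +0.302 V.

+0.302 V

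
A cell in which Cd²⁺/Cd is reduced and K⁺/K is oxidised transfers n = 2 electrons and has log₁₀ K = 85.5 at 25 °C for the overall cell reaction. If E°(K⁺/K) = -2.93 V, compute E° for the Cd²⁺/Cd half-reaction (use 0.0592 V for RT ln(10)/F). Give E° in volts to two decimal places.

-0.40 V

E°cell = (0.0592/n)·log K = (0.0592/2)(85.5) = +2.531 V.
Since Cd²⁺/Cd is the cathode and K⁺/K the anode, E°cell = E°(Cd²⁺/Cd) − E°(K⁺/K).
So E°(Cd²⁺/Cd) = E°cell + E°(K⁺/K) = +2.531 + (-2.93) = -0.40 V.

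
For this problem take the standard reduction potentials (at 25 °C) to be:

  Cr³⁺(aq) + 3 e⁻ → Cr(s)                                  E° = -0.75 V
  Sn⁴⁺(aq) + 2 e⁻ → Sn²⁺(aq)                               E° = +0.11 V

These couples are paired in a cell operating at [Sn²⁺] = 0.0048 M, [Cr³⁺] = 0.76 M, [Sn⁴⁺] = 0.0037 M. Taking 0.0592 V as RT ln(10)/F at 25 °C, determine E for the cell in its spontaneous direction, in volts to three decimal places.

+0.859 V

Sn⁴⁺/Sn²⁺ is the cathode (higher E°), Cr³⁺/Cr the anode: E°cell = +0.11 − (-0.75) = +0.86 V, n = 6.
Overall: 3 Sn⁴⁺(aq) + 2 Cr(s) → 3 Sn²⁺(aq) + 2 Cr³⁺(aq)
Q = [Sn²⁺]^3·[Cr³⁺]^2 / ([Sn⁴⁺]^3); log Q = 0.101.
E = E° − (0.0592/n) log Q = +0.86 − (0.0592/6)(0.101) = +0.859 V.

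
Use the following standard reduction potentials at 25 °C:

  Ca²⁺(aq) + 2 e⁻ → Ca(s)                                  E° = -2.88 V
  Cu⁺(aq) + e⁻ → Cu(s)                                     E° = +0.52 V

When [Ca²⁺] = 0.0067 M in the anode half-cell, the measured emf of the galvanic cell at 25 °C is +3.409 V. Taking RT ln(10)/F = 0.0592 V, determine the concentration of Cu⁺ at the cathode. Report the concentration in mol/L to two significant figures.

0.12 M

Cu⁺/Cu is the cathode, Ca²⁺/Ca the anode: E°cell = +3.40 V, n = 2.
Overall reaction: 2 Cu⁺(aq) + Ca(s) → 2 Cu(s) + Ca²⁺(aq); Q = [Ca²⁺]^1/[Cu⁺]^2.
From E = E° − (0.0592/n) log Q: log Q = (E° − E)·n/0.0592 = (+3.40 − (+3.409))·2/0.0592 = -0.3041.
So 2·log[Cu⁺] = 1·log(0.0067) − log Q = -2.1739 − (-0.3041) = -1.8698; log[Cu⁺] = -1.8698 / 2 = -0.9349; [Cu⁺] = 10^(-0.9349) ≈ 0.12 M.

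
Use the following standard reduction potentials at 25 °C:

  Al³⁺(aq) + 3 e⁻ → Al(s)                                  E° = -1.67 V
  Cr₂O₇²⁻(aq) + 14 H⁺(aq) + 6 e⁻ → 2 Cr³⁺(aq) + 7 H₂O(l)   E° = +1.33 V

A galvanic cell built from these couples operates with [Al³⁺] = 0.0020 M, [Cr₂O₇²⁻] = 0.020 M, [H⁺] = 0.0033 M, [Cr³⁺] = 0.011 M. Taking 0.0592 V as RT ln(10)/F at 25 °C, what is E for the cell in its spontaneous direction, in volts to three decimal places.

Cr₂O₇²⁻/Cr³⁺ is the cathode (higher E°), Al³⁺/Al the anode: E°cell = +1.33 − (-1.67) = +3.00 V, n = 6.
Overall: Cr₂O₇²⁻(aq) + 14 H⁺(aq) + 2 Al(s) → 2 Cr³⁺(aq) + 7 H₂O(l) + 2 Al³⁺(aq)
Q = [Cr³⁺]^2·[Al³⁺]^2 / ([Cr₂O₇²⁻]·[H⁺]^14); log Q = 27.125.
E = E° − (0.0592/n) log Q = +3.00 − (0.0592/6)(27.125) = +2.732 V.

+2.732 V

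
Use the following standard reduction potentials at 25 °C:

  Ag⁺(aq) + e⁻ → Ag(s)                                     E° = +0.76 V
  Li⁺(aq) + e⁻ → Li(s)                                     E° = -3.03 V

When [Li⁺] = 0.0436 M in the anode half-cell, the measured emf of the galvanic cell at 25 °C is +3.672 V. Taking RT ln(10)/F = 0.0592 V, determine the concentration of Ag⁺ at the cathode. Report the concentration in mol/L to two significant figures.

0.00044 M

Ag⁺/Ag is the cathode, Li⁺/Li the anode: E°cell = +3.79 V, n = 1.
Overall reaction: Ag⁺(aq) + Li(s) → Ag(s) + Li⁺(aq); Q = [Li⁺]^1/[Ag⁺]^1.
From E = E° − (0.0592/n) log Q: log Q = (E° − E)·n/0.0592 = (+3.79 − (+3.672))·1/0.0592 = 1.9932.
So 1·log[Ag⁺] = 1·log(0.0436) − log Q = -1.3605 − (1.9932) = -3.3537; [Ag⁺] = 10^(-3.3537) ≈ 0.00044 M.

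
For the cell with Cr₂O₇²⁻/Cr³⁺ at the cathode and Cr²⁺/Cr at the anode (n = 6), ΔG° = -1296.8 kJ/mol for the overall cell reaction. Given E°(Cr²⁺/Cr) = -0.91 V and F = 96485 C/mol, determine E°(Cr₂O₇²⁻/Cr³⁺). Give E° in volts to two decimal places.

+1.33 V

E°cell = −ΔG°/(nF) = −(-1296.8×10³)/((6)(96485)) = +2.240 V.
Since Cr₂O₇²⁻/Cr³⁺ is the cathode and Cr²⁺/Cr the anode, E°cell = E°(Cr₂O₇²⁻/Cr³⁺) − E°(Cr²⁺/Cr).
So E°(Cr₂O₇²⁻/Cr³⁺) = E°cell + E°(Cr²⁺/Cr) = +2.240 + (-0.91) = +1.33 V.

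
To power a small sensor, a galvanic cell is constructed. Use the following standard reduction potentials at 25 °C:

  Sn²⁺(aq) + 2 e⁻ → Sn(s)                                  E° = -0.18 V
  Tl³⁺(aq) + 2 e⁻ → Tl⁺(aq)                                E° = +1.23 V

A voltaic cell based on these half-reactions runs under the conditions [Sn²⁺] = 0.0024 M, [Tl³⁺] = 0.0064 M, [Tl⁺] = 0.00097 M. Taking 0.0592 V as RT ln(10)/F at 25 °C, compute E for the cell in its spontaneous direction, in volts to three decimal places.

+1.512 V

Tl³⁺/Tl⁺ is the cathode (higher E°), Sn²⁺/Sn the anode: E°cell = +1.23 − (-0.18) = +1.41 V, n = 2.
Overall: Tl³⁺(aq) + Sn(s) → Tl⁺(aq) + Sn²⁺(aq)
Q = [Tl⁺]·[Sn²⁺] / ([Tl³⁺]); log Q = -3.439.
E = E° − (0.0592/n) log Q = +1.41 − (0.0592/2)(-3.439) = +1.512 V.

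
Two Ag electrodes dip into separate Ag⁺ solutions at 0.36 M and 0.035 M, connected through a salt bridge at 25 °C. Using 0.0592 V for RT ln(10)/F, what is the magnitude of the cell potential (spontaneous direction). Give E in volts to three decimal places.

For a concentration cell E°cell = 0. The 0.36 M side is the cathode (reduction is favoured where [Ag⁺] is higher).
With n = 1, E = −(0.0592/1) log([Ag⁺]ₐₙ/[Ag⁺]꜀ₐₜ) = −(0.0592/1) log(0.035/0.36) = −(0.0592/1)(-1.012) = +0.060 V.

+0.060 V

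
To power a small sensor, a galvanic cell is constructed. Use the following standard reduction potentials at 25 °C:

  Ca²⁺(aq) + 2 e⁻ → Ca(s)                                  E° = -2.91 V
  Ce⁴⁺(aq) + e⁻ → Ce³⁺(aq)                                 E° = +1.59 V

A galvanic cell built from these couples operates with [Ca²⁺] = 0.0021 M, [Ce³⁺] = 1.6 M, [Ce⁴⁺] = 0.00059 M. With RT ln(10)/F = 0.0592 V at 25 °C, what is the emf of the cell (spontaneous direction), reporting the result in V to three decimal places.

+4.376 V

Ce⁴⁺/Ce³⁺ is the cathode (higher E°), Ca²⁺/Ca the anode: E°cell = +1.59 − (-2.91) = +4.50 V, n = 2.
Overall: 2 Ce⁴⁺(aq) + Ca(s) → 2 Ce³⁺(aq) + Ca²⁺(aq)
Q = [Ce³⁺]^2·[Ca²⁺] / ([Ce⁴⁺]^2); log Q = 4.189.
E = E° − (0.0592/n) log Q = +4.50 − (0.0592/2)(4.189) = +4.376 V.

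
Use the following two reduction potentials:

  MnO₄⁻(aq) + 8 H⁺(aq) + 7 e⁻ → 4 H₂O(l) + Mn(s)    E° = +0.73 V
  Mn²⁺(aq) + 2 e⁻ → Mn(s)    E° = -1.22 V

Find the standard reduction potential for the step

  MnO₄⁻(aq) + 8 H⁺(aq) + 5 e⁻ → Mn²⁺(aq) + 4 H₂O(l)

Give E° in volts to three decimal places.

Sequential free energies add, so n₃E°₃ = n₁E°₁ + n₂E°₂.
With n₃ = 7, and the known step contributing 2×(-1.22) V, the unknown satisfies 5·E° = 7×(+0.73) − 2×(-1.22) = +7.550.
E° = +7.550 / 5 = +1.510 V.

+1.510 V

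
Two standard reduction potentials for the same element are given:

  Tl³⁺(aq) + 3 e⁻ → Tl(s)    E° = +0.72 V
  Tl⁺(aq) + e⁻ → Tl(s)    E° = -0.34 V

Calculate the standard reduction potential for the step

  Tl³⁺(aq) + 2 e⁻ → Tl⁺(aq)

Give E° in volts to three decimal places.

Sequential free energies add, so n₃E°₃ = n₁E°₁ + n₂E°₂.
With n₃ = 3, and the known step contributing 1×(-0.34) V, the unknown satisfies 2·E° = 3×(+0.72) − 1×(-0.34) = +2.500.
E° = +2.500 / 2 = +1.250 V.

+1.250 V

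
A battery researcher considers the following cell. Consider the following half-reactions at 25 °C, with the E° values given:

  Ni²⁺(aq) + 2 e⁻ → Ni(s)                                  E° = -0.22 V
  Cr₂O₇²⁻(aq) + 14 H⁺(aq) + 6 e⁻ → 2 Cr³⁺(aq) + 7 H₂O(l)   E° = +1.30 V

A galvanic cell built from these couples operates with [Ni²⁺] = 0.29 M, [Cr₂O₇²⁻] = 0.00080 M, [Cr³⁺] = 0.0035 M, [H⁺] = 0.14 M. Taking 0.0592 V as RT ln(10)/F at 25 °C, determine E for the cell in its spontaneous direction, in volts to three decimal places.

+1.436 V

Cr₂O₇²⁻/Cr³⁺ is the cathode (higher E°), Ni²⁺/Ni the anode: E°cell = +1.30 − (-0.22) = +1.52 V, n = 6.
Overall: Cr₂O₇²⁻(aq) + 14 H⁺(aq) + 3 Ni(s) → 2 Cr³⁺(aq) + 7 H₂O(l) + 3 Ni²⁺(aq)
Q = [Cr³⁺]^2·[Ni²⁺]^3 / ([Cr₂O₇²⁻]·[H⁺]^14); log Q = 8.526.
E = E° − (0.0592/n) log Q = +1.52 − (0.0592/6)(8.526) = +1.436 V.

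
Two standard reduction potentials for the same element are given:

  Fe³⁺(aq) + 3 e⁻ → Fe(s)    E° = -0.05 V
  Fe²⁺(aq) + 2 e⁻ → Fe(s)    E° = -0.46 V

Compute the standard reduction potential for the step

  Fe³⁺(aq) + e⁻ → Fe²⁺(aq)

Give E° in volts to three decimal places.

Sequential free energies add, so n₃E°₃ = n₁E°₁ + n₂E°₂.
With n₃ = 3, and the known step contributing 2×(-0.46) V, the unknown satisfies 1·E° = 3×(-0.05) − 2×(-0.46) = +0.770.
E° = +0.770 / 1 = +0.770 V.

+0.770 V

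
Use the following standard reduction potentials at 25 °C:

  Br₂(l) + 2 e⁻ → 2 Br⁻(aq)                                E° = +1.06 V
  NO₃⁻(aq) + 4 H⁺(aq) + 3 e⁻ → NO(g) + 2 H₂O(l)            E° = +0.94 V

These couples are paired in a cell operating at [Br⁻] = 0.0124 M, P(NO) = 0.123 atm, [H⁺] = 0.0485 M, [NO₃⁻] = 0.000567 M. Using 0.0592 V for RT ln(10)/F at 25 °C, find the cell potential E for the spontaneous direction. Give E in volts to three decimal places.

+0.383 V

Br₂/Br⁻ is the cathode (higher E°), NO₃⁻/NO the anode: E°cell = +1.06 − (+0.94) = +0.12 V, n = 6.
Overall: 3 Br₂(l) + 2 NO(g) + 4 H₂O(l) → 6 Br⁻(aq) + 2 NO₃⁻(aq) + 8 H⁺(aq)
Q = [Br⁻]^6·[NO₃⁻]^2·[H⁺]^8 / (P(NO)^2); log Q = -26.626.
E = E° − (0.0592/n) log Q = +0.12 − (0.0592/6)(-26.626) = +0.383 V.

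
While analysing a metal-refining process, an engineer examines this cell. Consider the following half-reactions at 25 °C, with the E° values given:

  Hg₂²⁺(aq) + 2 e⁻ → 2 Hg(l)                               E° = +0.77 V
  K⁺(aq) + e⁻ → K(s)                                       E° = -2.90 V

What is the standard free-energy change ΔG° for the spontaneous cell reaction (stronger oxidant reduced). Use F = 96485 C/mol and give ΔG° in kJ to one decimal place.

-708.2 kJ

Hg₂²⁺/Hg (E° = +0.77 V) is the cathode; K⁺/K (E° = -2.90 V) is the anode, so E°cell = +3.67 V.
Balancing electrons gives n = 2 (lcm of 2 and 1).
ΔG° = −nFE° = −(2)(96485)(+3.67) = -708,200 J = -708.2 kJ.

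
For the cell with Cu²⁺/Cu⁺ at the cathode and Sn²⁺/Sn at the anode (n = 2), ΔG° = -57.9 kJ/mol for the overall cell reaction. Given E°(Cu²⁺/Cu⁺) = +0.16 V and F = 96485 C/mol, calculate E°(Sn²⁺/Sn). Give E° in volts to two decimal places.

-0.14 V

E°cell = −ΔG°/(nF) = −(-57.9×10³)/((2)(96485)) = +0.300 V.
Since Cu²⁺/Cu⁺ is the cathode and Sn²⁺/Sn the anode, E°cell = E°(Cu²⁺/Cu⁺) − E°(Sn²⁺/Sn).
So E°(Sn²⁺/Sn) = E°(Cu²⁺/Cu⁺) − E°cell = (+0.16) − (+0.300) = -0.14 V.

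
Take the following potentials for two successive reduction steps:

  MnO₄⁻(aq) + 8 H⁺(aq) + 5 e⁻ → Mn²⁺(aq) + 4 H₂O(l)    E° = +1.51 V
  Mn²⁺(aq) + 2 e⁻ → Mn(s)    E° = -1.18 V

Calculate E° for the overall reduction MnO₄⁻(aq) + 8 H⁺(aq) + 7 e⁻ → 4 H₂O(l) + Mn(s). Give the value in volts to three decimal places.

Adding the free-energy changes (−nFE°) of the two steps gives −n₃FE°₃ = −n₁FE°₁ − n₂FE°₂.
E°₃ = (5×+1.51 + 2×-1.18) / 7 = (+5.190) / 7 = +0.741 V.
E° values themselves are not directly additive — weighting by electron count is essential.

+0.741 V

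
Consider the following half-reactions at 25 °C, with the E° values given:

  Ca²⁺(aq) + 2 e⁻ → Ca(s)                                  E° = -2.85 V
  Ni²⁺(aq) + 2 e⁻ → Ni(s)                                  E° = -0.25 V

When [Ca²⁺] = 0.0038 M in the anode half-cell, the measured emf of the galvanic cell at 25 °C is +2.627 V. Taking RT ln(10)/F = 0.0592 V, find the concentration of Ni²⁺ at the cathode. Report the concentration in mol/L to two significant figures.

0.031 M

Ni²⁺/Ni is the cathode, Ca²⁺/Ca the anode: E°cell = +2.60 V, n = 2.
Overall reaction: Ni²⁺(aq) + Ca(s) → Ni(s) + Ca²⁺(aq); Q = [Ca²⁺]^1/[Ni²⁺]^1.
From E = E° − (0.0592/n) log Q: log Q = (E° − E)·n/0.0592 = (+2.60 − (+2.627))·2/0.0592 = -0.9122.
So 1·log[Ni²⁺] = 1·log(0.0038) − log Q = -2.4202 − (-0.9122) = -1.5080; [Ni²⁺] = 10^(-1.5080) ≈ 0.031 M.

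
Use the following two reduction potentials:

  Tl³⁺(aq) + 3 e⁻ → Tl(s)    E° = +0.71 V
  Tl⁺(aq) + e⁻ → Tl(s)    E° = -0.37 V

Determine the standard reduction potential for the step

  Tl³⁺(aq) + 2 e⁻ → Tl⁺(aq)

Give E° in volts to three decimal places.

+1.250 V

Sequential free energies add, so n₃E°₃ = n₁E°₁ + n₂E°₂.
With n₃ = 3, and the known step contributing 1×(-0.37) V, the unknown satisfies 2·E° = 3×(+0.71) − 1×(-0.37) = +2.500.
E° = +2.500 / 2 = +1.250 V.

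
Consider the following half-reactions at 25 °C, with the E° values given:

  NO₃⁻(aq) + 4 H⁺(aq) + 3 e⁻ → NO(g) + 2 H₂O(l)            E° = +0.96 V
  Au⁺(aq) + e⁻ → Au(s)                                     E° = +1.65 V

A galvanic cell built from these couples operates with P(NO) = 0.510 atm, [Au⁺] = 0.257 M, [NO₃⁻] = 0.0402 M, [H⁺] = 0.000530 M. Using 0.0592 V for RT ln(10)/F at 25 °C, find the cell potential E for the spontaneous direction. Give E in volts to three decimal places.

+0.935 V

Au⁺/Au is the cathode (higher E°), NO₃⁻/NO the anode: E°cell = +1.65 − (+0.96) = +0.69 V, n = 3.
Overall: 3 Au⁺(aq) + NO(g) + 2 H₂O(l) → 3 Au(s) + NO₃⁻(aq) + 4 H⁺(aq)
Q = [NO₃⁻]·[H⁺]^4 / ([Au⁺]^3·P(NO)); log Q = -12.436.
E = E° − (0.0592/n) log Q = +0.69 − (0.0592/3)(-12.436) = +0.935 V.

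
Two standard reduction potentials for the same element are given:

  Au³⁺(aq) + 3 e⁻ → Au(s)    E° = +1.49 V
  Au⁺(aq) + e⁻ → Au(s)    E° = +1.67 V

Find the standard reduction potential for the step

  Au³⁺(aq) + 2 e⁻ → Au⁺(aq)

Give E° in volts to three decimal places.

+1.400 V

Sequential free energies add, so n₃E°₃ = n₁E°₁ + n₂E°₂.
With n₃ = 3, and the known step contributing 1×(+1.67) V, the unknown satisfies 2·E° = 3×(+1.49) − 1×(+1.67) = +2.800.
E° = +2.800 / 2 = +1.400 V.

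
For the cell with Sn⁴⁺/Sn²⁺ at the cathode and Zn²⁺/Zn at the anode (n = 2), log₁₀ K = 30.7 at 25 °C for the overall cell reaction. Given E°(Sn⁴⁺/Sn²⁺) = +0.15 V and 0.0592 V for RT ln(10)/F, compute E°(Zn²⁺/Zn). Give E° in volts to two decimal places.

-0.76 V

E°cell = (0.0592/n)·log K = (0.0592/2)(30.7) = +0.909 V.
Since Sn⁴⁺/Sn²⁺ is the cathode and Zn²⁺/Zn the anode, E°cell = E°(Sn⁴⁺/Sn²⁺) − E°(Zn²⁺/Zn).
So E°(Zn²⁺/Zn) = E°(Sn⁴⁺/Sn²⁺) − E°cell = (+0.15) − (+0.909) = -0.76 V.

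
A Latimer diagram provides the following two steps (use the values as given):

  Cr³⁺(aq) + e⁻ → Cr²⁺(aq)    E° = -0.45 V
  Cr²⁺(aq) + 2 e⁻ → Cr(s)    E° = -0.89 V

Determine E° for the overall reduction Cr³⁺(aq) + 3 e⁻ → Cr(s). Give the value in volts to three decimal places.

Since ΔG° = −nFE° is additive over sequential reductions, n₃E°₃ = n₁E°₁ + n₂E°₂.
E°₃ = (1×-0.45 + 2×-0.89) / 3 = (-2.230) / 3 = -0.743 V.

-0.743 V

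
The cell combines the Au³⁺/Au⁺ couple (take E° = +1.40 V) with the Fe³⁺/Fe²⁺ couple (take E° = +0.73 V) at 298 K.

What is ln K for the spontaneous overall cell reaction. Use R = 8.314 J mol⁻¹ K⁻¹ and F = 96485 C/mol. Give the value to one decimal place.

52.2

Cathode: Au³⁺/Au⁺; anode: Fe³⁺/Fe²⁺. E°cell = (+1.40) − (+0.73) = +0.67 V, with n = 2.
ΔG° = −nFE° = −RT ln K, so ln K = nFE°/(RT) = (2)(96485)(+0.67) / ((8.314)(298)) = 52.184.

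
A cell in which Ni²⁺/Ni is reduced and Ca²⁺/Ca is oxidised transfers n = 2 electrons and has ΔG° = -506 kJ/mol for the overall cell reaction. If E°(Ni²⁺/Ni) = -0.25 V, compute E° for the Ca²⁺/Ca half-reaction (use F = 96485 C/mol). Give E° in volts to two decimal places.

-2.87 V

E°cell = −ΔG°/(nF) = −(-506×10³)/((2)(96485)) = +2.622 V.
Since Ni²⁺/Ni is the cathode and Ca²⁺/Ca the anode, E°cell = E°(Ni²⁺/Ni) − E°(Ca²⁺/Ca).
So E°(Ca²⁺/Ca) = E°(Ni²⁺/Ni) − E°cell = (-0.25) − (+2.622) = -2.87 V.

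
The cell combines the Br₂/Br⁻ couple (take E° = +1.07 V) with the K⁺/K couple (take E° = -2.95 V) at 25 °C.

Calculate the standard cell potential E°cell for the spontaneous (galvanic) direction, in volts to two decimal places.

The Br₂/Br⁻ couple has the higher reduction potential, so it is the cathode; K⁺/K is oxidised at the anode.
E°cell = E°(cathode) − E°(anode) = (+1.07) − (-2.95) = +4.02 V.

+4.02 V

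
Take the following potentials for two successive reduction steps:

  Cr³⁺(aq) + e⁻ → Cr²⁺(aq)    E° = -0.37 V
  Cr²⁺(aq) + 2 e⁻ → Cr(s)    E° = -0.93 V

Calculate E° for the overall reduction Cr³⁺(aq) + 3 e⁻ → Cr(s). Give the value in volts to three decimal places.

-0.743 V

Adding the free-energy changes (−nFE°) of the two steps gives −n₃FE°₃ = −n₁FE°₁ − n₂FE°₂.
E°₃ = (1×-0.37 + 2×-0.93) / 3 = (-2.230) / 3 = -0.743 V.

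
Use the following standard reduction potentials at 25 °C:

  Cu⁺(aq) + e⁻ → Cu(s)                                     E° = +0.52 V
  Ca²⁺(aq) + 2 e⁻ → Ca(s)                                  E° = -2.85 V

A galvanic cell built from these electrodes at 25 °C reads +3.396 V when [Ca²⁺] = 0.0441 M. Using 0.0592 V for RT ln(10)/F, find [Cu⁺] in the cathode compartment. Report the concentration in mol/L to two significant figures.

0.58 M

Cu⁺/Cu is the cathode, Ca²⁺/Ca the anode: E°cell = +3.37 V, n = 2.
Overall reaction: 2 Cu⁺(aq) + Ca(s) → 2 Cu(s) + Ca²⁺(aq); Q = [Ca²⁺]^1/[Cu⁺]^2.
From E = E° − (0.0592/n) log Q: log Q = (E° − E)·n/0.0592 = (+3.37 − (+3.396))·2/0.0592 = -0.8784.
So 2·log[Cu⁺] = 1·log(0.0441) − log Q = -1.3556 − (-0.8784) = -0.4772; log[Cu⁺] = -0.4772 / 2 = -0.2386; [Cu⁺] = 10^(-0.2386) ≈ 0.58 M.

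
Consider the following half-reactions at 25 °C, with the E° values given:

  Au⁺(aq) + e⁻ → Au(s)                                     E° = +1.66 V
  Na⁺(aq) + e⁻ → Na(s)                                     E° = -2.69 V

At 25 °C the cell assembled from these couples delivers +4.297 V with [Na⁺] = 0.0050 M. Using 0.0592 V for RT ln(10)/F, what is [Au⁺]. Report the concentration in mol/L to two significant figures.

Au⁺/Au is the cathode, Na⁺/Na the anode: E°cell = +4.35 V, n = 1.
Overall reaction: Au⁺(aq) + Na(s) → Au(s) + Na⁺(aq); Q = [Na⁺]^1/[Au⁺]^1.
From E = E° − (0.0592/n) log Q: log Q = (E° − E)·n/0.0592 = (+4.35 − (+4.297))·1/0.0592 = 0.8953.
So 1·log[Au⁺] = 1·log(0.005) − log Q = -2.3010 − (0.8953) = -3.1963; [Au⁺] = 10^(-3.1963) ≈ 0.00064 M.

0.00064 M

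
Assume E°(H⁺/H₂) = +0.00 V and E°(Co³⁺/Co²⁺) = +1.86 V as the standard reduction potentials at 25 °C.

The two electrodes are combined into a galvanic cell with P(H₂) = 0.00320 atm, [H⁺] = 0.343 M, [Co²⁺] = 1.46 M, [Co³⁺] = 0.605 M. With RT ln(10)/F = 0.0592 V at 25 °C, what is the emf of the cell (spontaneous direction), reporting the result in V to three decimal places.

+1.791 V

Co³⁺/Co²⁺ is the cathode (higher E°), H⁺/H₂ the anode: E°cell = +1.86 − (+0.00) = +1.86 V, n = 2.
Overall: 2 Co³⁺(aq) + H₂(g) → 2 Co²⁺(aq) + 2 H⁺(aq)
Q = [Co²⁺]^2·[H⁺]^2 / ([Co³⁺]^2·P(H₂)); log Q = 2.331.
E = E° − (0.0592/n) log Q = +1.86 − (0.0592/2)(2.331) = +1.791 V.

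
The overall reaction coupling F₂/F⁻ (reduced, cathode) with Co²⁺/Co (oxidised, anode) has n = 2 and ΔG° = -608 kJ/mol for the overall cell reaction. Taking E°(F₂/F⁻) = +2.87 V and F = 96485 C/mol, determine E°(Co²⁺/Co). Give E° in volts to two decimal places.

E°cell = −ΔG°/(nF) = −(-608×10³)/((2)(96485)) = +3.151 V.
Since F₂/F⁻ is the cathode and Co²⁺/Co the anode, E°cell = E°(F₂/F⁻) − E°(Co²⁺/Co).
So E°(Co²⁺/Co) = E°(F₂/F⁻) − E°cell = (+2.87) − (+3.151) = -0.28 V.

-0.28 V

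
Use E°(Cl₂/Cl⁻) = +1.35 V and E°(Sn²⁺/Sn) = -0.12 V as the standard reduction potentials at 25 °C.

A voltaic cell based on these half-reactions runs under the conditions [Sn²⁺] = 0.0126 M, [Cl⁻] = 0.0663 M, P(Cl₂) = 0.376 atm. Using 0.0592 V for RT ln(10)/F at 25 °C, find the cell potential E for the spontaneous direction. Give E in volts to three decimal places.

+1.583 V

Cl₂/Cl⁻ is the cathode (higher E°), Sn²⁺/Sn the anode: E°cell = +1.35 − (-0.12) = +1.47 V, n = 2.
Overall: Cl₂(g) + Sn(s) → 2 Cl⁻(aq) + Sn²⁺(aq)
Q = [Cl⁻]^2·[Sn²⁺] / (P(Cl₂)); log Q = -3.832.
E = E° − (0.0592/n) log Q = +1.47 − (0.0592/2)(-3.832) = +1.583 V.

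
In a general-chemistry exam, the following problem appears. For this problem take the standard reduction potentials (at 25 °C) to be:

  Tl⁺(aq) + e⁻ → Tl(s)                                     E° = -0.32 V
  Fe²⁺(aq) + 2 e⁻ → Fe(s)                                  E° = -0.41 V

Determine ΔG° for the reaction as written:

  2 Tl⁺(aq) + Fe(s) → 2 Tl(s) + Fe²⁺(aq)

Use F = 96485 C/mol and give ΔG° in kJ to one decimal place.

As written, Tl⁺/Tl is reduced (cathode) and Fe²⁺/Fe is oxidised (anode), so E°cell = (-0.32) − (-0.41) = +0.09 V.
Balancing electrons gives n = 2.
ΔG° = −nFE° = −(2)(96485)(+0.09) = -17,367 J = -17.4 kJ.

-17.4 kJ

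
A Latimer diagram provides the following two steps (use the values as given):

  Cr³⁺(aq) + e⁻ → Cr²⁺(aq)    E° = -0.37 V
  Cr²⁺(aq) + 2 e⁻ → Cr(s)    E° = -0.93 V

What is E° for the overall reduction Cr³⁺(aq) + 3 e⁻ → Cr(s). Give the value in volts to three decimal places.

Adding the free-energy changes (−nFE°) of the two steps gives −n₃FE°₃ = −n₁FE°₁ − n₂FE°₂.
E°₃ = (1×-0.37 + 2×-0.93) / 3 = (-2.230) / 3 = -0.743 V.

-0.743 V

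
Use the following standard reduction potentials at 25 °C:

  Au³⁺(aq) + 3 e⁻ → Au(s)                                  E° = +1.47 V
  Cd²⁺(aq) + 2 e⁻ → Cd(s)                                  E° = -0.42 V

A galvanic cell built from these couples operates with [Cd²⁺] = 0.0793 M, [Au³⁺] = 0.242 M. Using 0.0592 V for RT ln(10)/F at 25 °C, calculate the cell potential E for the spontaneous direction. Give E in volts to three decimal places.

+1.910 V

Au³⁺/Au is the cathode (higher E°), Cd²⁺/Cd the anode: E°cell = +1.47 − (-0.42) = +1.89 V, n = 6.
Overall: 2 Au³⁺(aq) + 3 Cd(s) → 2 Au(s) + 3 Cd²⁺(aq)
Q = [Cd²⁺]^3 / ([Au³⁺]^2); log Q = -2.070.
E = E° − (0.0592/n) log Q = +1.89 − (0.0592/6)(-2.070) = +1.910 V.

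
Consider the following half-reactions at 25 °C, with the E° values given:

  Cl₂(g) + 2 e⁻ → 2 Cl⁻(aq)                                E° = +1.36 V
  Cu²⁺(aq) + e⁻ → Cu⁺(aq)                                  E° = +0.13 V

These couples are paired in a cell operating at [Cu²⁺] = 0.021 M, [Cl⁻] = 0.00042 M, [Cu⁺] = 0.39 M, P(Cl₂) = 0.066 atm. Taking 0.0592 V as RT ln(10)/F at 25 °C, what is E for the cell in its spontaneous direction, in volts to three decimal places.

+1.470 V

Cl₂/Cl⁻ is the cathode (higher E°), Cu²⁺/Cu⁺ the anode: E°cell = +1.36 − (+0.13) = +1.23 V, n = 2.
Overall: Cl₂(g) + 2 Cu⁺(aq) → 2 Cl⁻(aq) + 2 Cu²⁺(aq)
Q = [Cl⁻]^2·[Cu²⁺]^2 / (P(Cl₂)·[Cu⁺]^2); log Q = -8.111.
E = E° − (0.0592/n) log Q = +1.23 − (0.0592/2)(-8.111) = +1.470 V.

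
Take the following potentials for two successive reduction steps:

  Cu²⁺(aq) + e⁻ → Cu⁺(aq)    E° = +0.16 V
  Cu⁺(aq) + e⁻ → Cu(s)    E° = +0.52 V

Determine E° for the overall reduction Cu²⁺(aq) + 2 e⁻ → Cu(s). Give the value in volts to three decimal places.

+0.340 V

Since ΔG° = −nFE° is additive over sequential reductions, n₃E°₃ = n₁E°₁ + n₂E°₂.
E°₃ = (1×+0.16 + 1×+0.52) / 2 = (+0.680) / 2 = +0.340 V.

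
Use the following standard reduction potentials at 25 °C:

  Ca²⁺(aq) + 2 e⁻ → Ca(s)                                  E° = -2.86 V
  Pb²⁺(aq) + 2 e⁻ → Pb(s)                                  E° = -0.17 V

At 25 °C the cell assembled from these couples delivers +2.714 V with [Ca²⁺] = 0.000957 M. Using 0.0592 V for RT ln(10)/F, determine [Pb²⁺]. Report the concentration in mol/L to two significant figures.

0.0062 M

Pb²⁺/Pb is the cathode, Ca²⁺/Ca the anode: E°cell = +2.69 V, n = 2.
Overall reaction: Pb²⁺(aq) + Ca(s) → Pb(s) + Ca²⁺(aq); Q = [Ca²⁺]^1/[Pb²⁺]^1.
From E = E° − (0.0592/n) log Q: log Q = (E° − E)·n/0.0592 = (+2.69 − (+2.714))·2/0.0592 = -0.8108.
So 1·log[Pb²⁺] = 1·log(0.000957) − log Q = -3.0191 − (-0.8108) = -2.2083; [Pb²⁺] = 10^(-2.2083) ≈ 0.0062 M.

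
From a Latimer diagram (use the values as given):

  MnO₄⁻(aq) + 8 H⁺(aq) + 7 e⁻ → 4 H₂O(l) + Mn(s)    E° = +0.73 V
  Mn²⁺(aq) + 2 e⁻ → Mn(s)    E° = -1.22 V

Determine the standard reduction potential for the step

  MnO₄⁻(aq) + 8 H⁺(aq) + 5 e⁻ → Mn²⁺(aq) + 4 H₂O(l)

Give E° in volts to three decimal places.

Sequential free energies add, so n₃E°₃ = n₁E°₁ + n₂E°₂.
With n₃ = 7, and the known step contributing 2×(-1.22) V, the unknown satisfies 5·E° = 7×(+0.73) − 2×(-1.22) = +7.550.
E° = +7.550 / 5 = +1.510 V.

+1.510 V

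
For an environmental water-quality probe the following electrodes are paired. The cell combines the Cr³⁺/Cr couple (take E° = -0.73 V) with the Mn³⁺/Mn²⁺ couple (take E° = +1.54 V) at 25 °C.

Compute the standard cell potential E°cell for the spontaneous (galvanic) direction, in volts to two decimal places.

+2.27 V

The Mn³⁺/Mn²⁺ couple has the higher reduction potential, so it is the cathode; Cr³⁺/Cr is oxidised at the anode.
E°cell = E°(cathode) − E°(anode) = (+1.54) − (-0.73) = +2.27 V.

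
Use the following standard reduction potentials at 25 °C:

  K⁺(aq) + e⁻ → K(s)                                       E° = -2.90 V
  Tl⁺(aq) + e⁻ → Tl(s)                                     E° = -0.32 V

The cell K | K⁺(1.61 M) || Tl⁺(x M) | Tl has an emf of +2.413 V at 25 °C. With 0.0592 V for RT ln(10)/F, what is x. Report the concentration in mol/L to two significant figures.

Tl⁺/Tl is the cathode, K⁺/K the anode: E°cell = +2.58 V, n = 1.
Overall reaction: Tl⁺(aq) + K(s) → Tl(s) + K⁺(aq); Q = [K⁺]^1/[Tl⁺]^1.
From E = E° − (0.0592/n) log Q: log Q = (E° − E)·n/0.0592 = (+2.58 − (+2.413))·1/0.0592 = 2.8209.
So 1·log[Tl⁺] = 1·log(1.61) − log Q = 0.2068 − (2.8209) = -2.6141; [Tl⁺] = 10^(-2.6141) ≈ 0.0024 M.

0.0024 M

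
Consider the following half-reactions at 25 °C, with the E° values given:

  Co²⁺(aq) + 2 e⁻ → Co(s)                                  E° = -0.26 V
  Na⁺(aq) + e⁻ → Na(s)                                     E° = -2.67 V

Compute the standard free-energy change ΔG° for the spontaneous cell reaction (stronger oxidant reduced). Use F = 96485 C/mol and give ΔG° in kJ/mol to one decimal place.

Co²⁺/Co (E° = -0.26 V) is the cathode; Na⁺/Na (E° = -2.67 V) is the anode, so E°cell = +2.41 V.
Balancing electrons gives n = 2 (lcm of 2 and 1).
ΔG° = −nFE° = −(2)(96485)(+2.41) = -465,058 J = -465.1 kJ/mol.

-465.1 kJ/mol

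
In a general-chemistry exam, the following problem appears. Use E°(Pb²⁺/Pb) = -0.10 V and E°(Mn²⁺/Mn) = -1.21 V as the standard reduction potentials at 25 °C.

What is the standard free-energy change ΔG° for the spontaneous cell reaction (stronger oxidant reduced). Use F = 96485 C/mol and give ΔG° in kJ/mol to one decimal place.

Pb²⁺/Pb (E° = -0.10 V) is the cathode; Mn²⁺/Mn (E° = -1.21 V) is the anode, so E°cell = +1.11 V.
Balancing electrons gives n = 2 (lcm of 2 and 2).
ΔG° = −nFE° = −(2)(96485)(+1.11) = -214,197 J = -214.2 kJ/mol.

-214.2 kJ/mol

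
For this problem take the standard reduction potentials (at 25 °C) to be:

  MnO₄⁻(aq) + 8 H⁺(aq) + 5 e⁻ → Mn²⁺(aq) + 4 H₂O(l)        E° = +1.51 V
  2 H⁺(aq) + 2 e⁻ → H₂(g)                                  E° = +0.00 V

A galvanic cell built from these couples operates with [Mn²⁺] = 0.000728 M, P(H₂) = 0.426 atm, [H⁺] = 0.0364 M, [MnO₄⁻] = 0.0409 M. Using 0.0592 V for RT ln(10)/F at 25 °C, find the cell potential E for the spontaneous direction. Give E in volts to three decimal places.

MnO₄⁻/Mn²⁺ is the cathode (higher E°), H⁺/H₂ the anode: E°cell = +1.51 − (+0.00) = +1.51 V, n = 10.
Overall: 2 MnO₄⁻(aq) + 6 H⁺(aq) + 5 H₂(g) → 2 Mn²⁺(aq) + 8 H₂O(l)
Q = [Mn²⁺]^2 / ([MnO₄⁻]^2·[H⁺]^6·P(H₂)^5); log Q = 6.987.
E = E° − (0.0592/n) log Q = +1.51 − (0.0592/10)(6.987) = +1.469 V.

+1.469 V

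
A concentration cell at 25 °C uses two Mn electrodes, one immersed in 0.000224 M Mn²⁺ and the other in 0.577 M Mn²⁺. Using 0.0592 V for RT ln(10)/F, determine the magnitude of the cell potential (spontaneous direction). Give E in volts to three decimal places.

+0.101 V

For a concentration cell E°cell = 0. The 0.577 M side is the cathode (reduction is favoured where [Mn²⁺] is higher).
With n = 2, E = −(0.0592/2) log([Mn²⁺]ₐₙ/[Mn²⁺]꜀ₐₜ) = −(0.0592/2) log(0.000224/0.577) = −(0.0592/2)(-3.411) = +0.101 V.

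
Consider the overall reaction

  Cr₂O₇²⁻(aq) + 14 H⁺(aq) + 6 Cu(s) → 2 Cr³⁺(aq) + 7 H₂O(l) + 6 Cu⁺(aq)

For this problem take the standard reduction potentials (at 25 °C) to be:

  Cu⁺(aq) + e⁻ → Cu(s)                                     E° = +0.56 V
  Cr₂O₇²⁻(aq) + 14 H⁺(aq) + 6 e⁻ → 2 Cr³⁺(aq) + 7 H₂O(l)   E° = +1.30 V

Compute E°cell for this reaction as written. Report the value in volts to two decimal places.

+0.74 V

The Cr₂O₇²⁻/Cr³⁺ couple has the higher reduction potential, so it is the cathode; Cu⁺/Cu is oxidised at the anode.
E°cell = E°(cathode) − E°(anode) = (+1.30) − (+0.56) = +0.74 V.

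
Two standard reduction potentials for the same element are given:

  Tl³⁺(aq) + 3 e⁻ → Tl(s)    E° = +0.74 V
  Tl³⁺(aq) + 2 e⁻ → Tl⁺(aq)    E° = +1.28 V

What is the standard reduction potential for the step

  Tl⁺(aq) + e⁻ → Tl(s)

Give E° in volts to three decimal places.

-0.340 V

Sequential free energies add, so n₃E°₃ = n₁E°₁ + n₂E°₂.
With n₃ = 3, and the known step contributing 2×(+1.28) V, the unknown satisfies 1·E° = 3×(+0.74) − 2×(+1.28) = -0.340.
E° = -0.340 / 1 = -0.340 V.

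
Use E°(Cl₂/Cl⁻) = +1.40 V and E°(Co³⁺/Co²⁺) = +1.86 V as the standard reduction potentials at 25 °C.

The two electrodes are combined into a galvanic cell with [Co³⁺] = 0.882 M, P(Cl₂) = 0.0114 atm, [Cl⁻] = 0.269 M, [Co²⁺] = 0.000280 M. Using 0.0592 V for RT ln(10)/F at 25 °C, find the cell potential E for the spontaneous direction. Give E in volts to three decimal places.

+0.691 V

Co³⁺/Co²⁺ is the cathode (higher E°), Cl₂/Cl⁻ the anode: E°cell = +1.86 − (+1.40) = +0.46 V, n = 2.
Overall: 2 Co³⁺(aq) + 2 Cl⁻(aq) → 2 Co²⁺(aq) + Cl₂(g)
Q = [Co²⁺]^2·P(Cl₂) / ([Co³⁺]^2·[Cl⁻]^2); log Q = -7.799.
E = E° − (0.0592/n) log Q = +0.46 − (0.0592/2)(-7.799) = +0.691 V.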